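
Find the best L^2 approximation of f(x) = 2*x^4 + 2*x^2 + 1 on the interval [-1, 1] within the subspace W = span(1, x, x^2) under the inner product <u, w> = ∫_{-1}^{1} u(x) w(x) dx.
g(x) = 26*x^2/7 + 29/35

The best approximation g ∈ W is the orthogonal projection of f onto W. Writing g = a_0 + a_1 x + a_2 x^2, the coefficients solve the normal equations G · a = b where
  G_{ij} = <φ_i, φ_j> and b_i = <f, φ_i>, with φ_0 = 1, φ_1 = x, φ_2 = x^2.
G =
  [2, 0, 2/3]
  [0, 2/3, 0]
  [2/3, 0, 2/5],
b = (62/15, 0, 214/105).
Solving gives a_0 = 29/35, a_1 = 0, a_2 = 26/7, so
  g(x) = 26*x^2/7 + 29/35.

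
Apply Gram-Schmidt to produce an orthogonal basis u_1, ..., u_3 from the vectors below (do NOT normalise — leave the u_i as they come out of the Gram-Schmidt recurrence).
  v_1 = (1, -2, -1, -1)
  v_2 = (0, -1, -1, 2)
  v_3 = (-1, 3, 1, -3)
Orthogonal basis:
  u_1 = (1, -2, -1, -1)
  u_2 = (-1/7, -5/7, -6/7, 15/7)
  u_3 = (-21/41, 18/41, -44/41, -13/41)

Apply the Gram-Schmidt recurrence
  u_1 = v_1
  u_i = v_i − Σ_{j<i} ((v_i · u_j) / (u_j · u_j)) · u_j.

Step by step this gives:
  u_1 = (1, -2, -1, -1)
  u_2 = (-1/7, -5/7, -6/7, 15/7)
  u_3 = (-21/41, 18/41, -44/41, -13/41)

Orthogonality check:
  u_2 · u_1 = 0 (should be 0)
  u_3 · u_1 = 0 (should be 0)
  u_3 · u_2 = 0 (should be 0)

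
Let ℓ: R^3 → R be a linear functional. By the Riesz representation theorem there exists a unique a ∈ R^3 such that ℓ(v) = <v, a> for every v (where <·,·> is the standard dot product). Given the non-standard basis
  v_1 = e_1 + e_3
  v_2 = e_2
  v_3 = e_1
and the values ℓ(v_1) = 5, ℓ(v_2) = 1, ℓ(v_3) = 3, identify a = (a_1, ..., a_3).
a = (3, 1, 2)

Write a = (a_1, ..., a_3) in the standard basis. For each basis vector v_i, ℓ(v_i) = <v_i, a> is a linear equation in the a_j's. Collect the n equations into a matrix system V a = ℓ, where row i of V is v_i (expressed in the standard basis). Since V is invertible (lower-triangular with 1s on the diagonal, up to permutation), solve by back-substitution:
  V =
[[1, 0, 1],
 [0, 1, 0],
 [1, 0, 0]]
  V a = (5, 1, 3)
Solving gives a = (3, 1, 2).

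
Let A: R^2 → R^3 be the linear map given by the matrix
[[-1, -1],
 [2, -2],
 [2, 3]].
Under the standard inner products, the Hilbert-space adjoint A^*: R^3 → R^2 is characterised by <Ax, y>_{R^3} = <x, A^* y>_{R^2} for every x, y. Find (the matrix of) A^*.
A^* = A^T =
[[-1, 2, 2],
 [-1, -2, 3]]

For real matrices with standard dot products, the defining identity <Ax, y> = <x, A^* y> gives (Ax)^T y = x^T (A^*) y, i.e. x^T A^T y = x^T (A^*) y. Since this holds for all x, y, we must have A^* = A^T. Therefore
A^* =
[[-1, 2, 2],
 [-1, -2, 3]].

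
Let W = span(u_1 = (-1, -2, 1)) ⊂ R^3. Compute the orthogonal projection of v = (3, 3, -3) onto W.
proj_W(v) = (2, 4, -2)

Set up U = [u_1 | ... | u_1] ∈ R^(3×1). The projector onto W = col(U) is P = U (U^T U)^(-1) U^T.
Compute U^T U =
  [6],
and U^T v = (-12).
Solve U^T U · c = U^T v for the coefficients: c = (-2). The projection is proj_W(v) = U c.
Check: (v - proj_W(v)) · u_1 = 0  (should be 0).
Result: proj_W(v) = (2, 4, -2).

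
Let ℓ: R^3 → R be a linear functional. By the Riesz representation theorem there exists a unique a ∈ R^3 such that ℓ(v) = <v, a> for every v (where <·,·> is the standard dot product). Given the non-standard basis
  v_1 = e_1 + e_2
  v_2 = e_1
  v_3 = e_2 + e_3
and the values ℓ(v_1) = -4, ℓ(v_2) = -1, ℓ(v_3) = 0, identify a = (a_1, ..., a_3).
a = (-1, -3, 3)

Write a = (a_1, ..., a_3) in the standard basis. For each basis vector v_i, ℓ(v_i) = <v_i, a> is a linear equation in the a_j's. Collect the n equations into a matrix system V a = ℓ, where row i of V is v_i (expressed in the standard basis). Since V is invertible (lower-triangular with 1s on the diagonal, up to permutation), solve by back-substitution:
  V =
[[1, 1, 0],
 [1, 0, 0],
 [0, 1, 1]]
  V a = (-4, -1, 0)
Solving gives a = (-1, -3, 3).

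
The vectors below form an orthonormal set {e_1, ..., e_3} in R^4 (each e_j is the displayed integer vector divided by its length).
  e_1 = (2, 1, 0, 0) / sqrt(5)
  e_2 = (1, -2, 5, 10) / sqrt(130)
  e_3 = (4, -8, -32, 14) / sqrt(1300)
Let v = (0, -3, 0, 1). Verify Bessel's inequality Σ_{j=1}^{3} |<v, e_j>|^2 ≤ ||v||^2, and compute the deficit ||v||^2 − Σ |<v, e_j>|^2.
Σ |<v, e_j>|^2 = 122/25; ||v||^2 = 10; deficit = 128/25

Write each e_j = u_j / sqrt(<u_j, u_j>) where u_j is the displayed integer vector. Then <v, e_j> = <v, u_j> / sqrt(<u_j, u_j>), so |<v, e_j>|^2 = <v, u_j>^2 / <u_j, u_j>.
Coefficients: <v, e_1> = -3/sqrt(5), <v, e_2> = 16/sqrt(130), <v, e_3> = 38/sqrt(1300).
Square and sum: Σ |<v, e_j>|^2 = 122/25.
Compute ||v||^2 = v·v = 10.
Deficit = 10 − 122/25 = 128/25 ≥ 0, confirming Bessel's inequality. (The deficit equals ||v − Σ <v,e_j> e_j||^2, the squared distance from v to span{e_j}.)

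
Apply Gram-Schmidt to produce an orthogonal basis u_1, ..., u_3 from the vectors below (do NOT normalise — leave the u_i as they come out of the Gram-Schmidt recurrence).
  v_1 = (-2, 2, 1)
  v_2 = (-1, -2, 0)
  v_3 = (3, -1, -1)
Orthogonal basis:
  u_1 = (-2, 2, 1)
  u_2 = (-13/9, -14/9, 2/9)
  u_3 = (2/41, -1/41, 6/41)

Apply the Gram-Schmidt recurrence
  u_1 = v_1
  u_i = v_i − Σ_{j<i} ((v_i · u_j) / (u_j · u_j)) · u_j.

Step by step this gives:
  u_1 = (-2, 2, 1)
  u_2 = (-13/9, -14/9, 2/9)
  u_3 = (2/41, -1/41, 6/41)

Orthogonality check:
  u_2 · u_1 = 0 (should be 0)
  u_3 · u_1 = 0 (should be 0)
  u_3 · u_2 = 0 (should be 0)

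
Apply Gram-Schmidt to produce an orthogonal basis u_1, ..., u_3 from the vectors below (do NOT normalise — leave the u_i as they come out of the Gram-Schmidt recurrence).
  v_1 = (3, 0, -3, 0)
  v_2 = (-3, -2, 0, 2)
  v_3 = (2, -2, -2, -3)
Orthogonal basis:
  u_1 = (3, 0, -3, 0)
  u_2 = (-3/2, -2, -3/2, 2)
  u_3 = (-6/25, -58/25, -6/25, -67/25)

Apply the Gram-Schmidt recurrence
  u_1 = v_1
  u_i = v_i − Σ_{j<i} ((v_i · u_j) / (u_j · u_j)) · u_j.

Step by step this gives:
  u_1 = (3, 0, -3, 0)
  u_2 = (-3/2, -2, -3/2, 2)
  u_3 = (-6/25, -58/25, -6/25, -67/25)

Orthogonality check:
  u_2 · u_1 = 0 (should be 0)
  u_3 · u_1 = 0 (should be 0)
  u_3 · u_2 = 0 (should be 0)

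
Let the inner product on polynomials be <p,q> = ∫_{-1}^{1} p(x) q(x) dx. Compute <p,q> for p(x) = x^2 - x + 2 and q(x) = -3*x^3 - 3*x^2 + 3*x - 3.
<p,q> = -20

Expand the product: p(x)·q(x) = -3*x^5 - 12*x^2 + 9*x - 6.
∫_{-1}^{1} of each monomial x^k gives [2/(k+1) if k even, 0 if k odd]. Integrating term-by-term (or equivalently evaluating the antiderivative F(x) = -x^6/2 - 4*x^3 + 9*x^2/2 - 6*x at the endpoints):
  F(1) − F(−1) = -6 − (14) = -20.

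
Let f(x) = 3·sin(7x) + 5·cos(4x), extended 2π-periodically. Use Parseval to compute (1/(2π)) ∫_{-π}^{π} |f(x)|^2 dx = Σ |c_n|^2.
Σ |c_n|^2 = 17

Expand |f|^2 and use orthogonality of {sin(nx), cos(mx)} on [-π, π]:
  ∫_{-π}^{π} sin(nx)^2 dx = π, ∫ cos(mx)^2 dx = π, and cross terms integrate to 0.
So ∫_{-π}^{π} f(x)^2 dx = 3^2 · π + 5^2 · π = (9 + 25)π.
Divide by 2π: (9 + 25)/2 = 17.
By Parseval, this equals Σ |c_n|^2.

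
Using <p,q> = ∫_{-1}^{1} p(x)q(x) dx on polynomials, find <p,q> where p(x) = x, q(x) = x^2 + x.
<p,q> = 2/3

Expand the product: p(x)·q(x) = x^3 + x^2.
∫_{-1}^{1} of each monomial x^k gives [2/(k+1) if k even, 0 if k odd]. Integrating term-by-term (or equivalently evaluating the antiderivative F(x) = x^4/4 + x^3/3 at the endpoints):
  F(1) − F(−1) = 7/12 − (-1/12) = 2/3.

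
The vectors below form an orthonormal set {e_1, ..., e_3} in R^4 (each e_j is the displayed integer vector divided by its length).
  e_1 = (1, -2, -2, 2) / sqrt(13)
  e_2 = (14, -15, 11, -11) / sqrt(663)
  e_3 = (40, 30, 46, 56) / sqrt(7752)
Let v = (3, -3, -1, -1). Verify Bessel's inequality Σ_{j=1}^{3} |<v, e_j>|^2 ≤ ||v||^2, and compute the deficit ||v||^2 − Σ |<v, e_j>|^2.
Σ |<v, e_j>|^2 = 348/19; ||v||^2 = 20; deficit = 32/19

Write each e_j = u_j / sqrt(<u_j, u_j>) where u_j is the displayed integer vector. Then <v, e_j> = <v, u_j> / sqrt(<u_j, u_j>), so |<v, e_j>|^2 = <v, u_j>^2 / <u_j, u_j>.
Coefficients: <v, e_1> = 9/sqrt(13), <v, e_2> = 87/sqrt(663), <v, e_3> = -72/sqrt(7752).
Square and sum: Σ |<v, e_j>|^2 = 348/19.
Compute ||v||^2 = v·v = 20.
Deficit = 20 − 348/19 = 32/19 ≥ 0, confirming Bessel's inequality. (The deficit equals ||v − Σ <v,e_j> e_j||^2, the squared distance from v to span{e_j}.)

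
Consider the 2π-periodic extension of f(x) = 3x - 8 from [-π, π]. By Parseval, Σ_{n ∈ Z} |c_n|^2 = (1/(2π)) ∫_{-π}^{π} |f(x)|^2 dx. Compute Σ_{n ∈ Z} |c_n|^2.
Σ |c_n|^2 = 3π^2 + 64

Expand and integrate term by term over [-π, π]:
  ∫ (3x)^2 dx = 9·(2π^3/3); ∫ 2·3·(-8)·x dx = 0 (odd integrand); ∫ (-8)^2 dx = 64·2π.
So (1/(2π)) ∫_{-π}^{π} (3x - 8)^2 dx = 9π^2/3 + 64 = 3π^2 + 64.
Parseval ⇒ Σ |c_n|^2 = 3π^2 + 64.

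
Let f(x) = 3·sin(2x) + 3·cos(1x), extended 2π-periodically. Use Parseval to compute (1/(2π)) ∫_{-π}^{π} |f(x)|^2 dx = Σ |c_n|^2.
Σ |c_n|^2 = 9

Expand |f|^2 and use orthogonality of {sin(nx), cos(mx)} on [-π, π]:
  ∫_{-π}^{π} sin(nx)^2 dx = π, ∫ cos(mx)^2 dx = π, and cross terms integrate to 0.
So ∫_{-π}^{π} f(x)^2 dx = 3^2 · π + 3^2 · π = (9 + 9)π.
Divide by 2π: (9 + 9)/2 = 9.
By Parseval, this equals Σ |c_n|^2.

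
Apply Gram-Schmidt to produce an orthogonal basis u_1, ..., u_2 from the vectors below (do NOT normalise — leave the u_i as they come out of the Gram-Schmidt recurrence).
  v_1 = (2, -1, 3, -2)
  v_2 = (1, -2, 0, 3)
Orthogonal basis:
  u_1 = (2, -1, 3, -2)
  u_2 = (11/9, -19/9, 1/3, 25/9)

Apply the Gram-Schmidt recurrence
  u_1 = v_1
  u_i = v_i − Σ_{j<i} ((v_i · u_j) / (u_j · u_j)) · u_j.

Step by step this gives:
  u_1 = (2, -1, 3, -2)
  u_2 = (11/9, -19/9, 1/3, 25/9)

Orthogonality check:
  u_2 · u_1 = 0 (should be 0)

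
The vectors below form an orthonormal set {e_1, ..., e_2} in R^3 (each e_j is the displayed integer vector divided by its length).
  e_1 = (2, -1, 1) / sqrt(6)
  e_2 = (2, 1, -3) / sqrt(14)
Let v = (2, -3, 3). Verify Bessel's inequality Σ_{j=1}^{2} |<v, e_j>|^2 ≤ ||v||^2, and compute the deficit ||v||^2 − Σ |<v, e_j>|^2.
Σ |<v, e_j>|^2 = 446/21; ||v||^2 = 22; deficit = 16/21

Write each e_j = u_j / sqrt(<u_j, u_j>) where u_j is the displayed integer vector. Then <v, e_j> = <v, u_j> / sqrt(<u_j, u_j>), so |<v, e_j>|^2 = <v, u_j>^2 / <u_j, u_j>.
Coefficients: <v, e_1> = 10/sqrt(6), <v, e_2> = -8/sqrt(14).
Square and sum: Σ |<v, e_j>|^2 = 446/21.
Compute ||v||^2 = v·v = 22.
Deficit = 22 − 446/21 = 16/21 ≥ 0, confirming Bessel's inequality. (The deficit equals ||v − Σ <v,e_j> e_j||^2, the squared distance from v to span{e_j}.)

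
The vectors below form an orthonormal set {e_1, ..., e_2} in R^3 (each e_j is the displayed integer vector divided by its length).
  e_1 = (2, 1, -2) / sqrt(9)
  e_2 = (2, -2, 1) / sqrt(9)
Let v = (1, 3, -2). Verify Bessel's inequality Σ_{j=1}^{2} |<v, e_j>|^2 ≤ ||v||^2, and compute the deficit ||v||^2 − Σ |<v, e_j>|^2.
Σ |<v, e_j>|^2 = 13; ||v||^2 = 14; deficit = 1

Write each e_j = u_j / sqrt(<u_j, u_j>) where u_j is the displayed integer vector. Then <v, e_j> = <v, u_j> / sqrt(<u_j, u_j>), so |<v, e_j>|^2 = <v, u_j>^2 / <u_j, u_j>.
Coefficients: <v, e_1> = 9/sqrt(9), <v, e_2> = -6/sqrt(9).
Square and sum: Σ |<v, e_j>|^2 = 13.
Compute ||v||^2 = v·v = 14.
Deficit = 14 − 13 = 1 ≥ 0, confirming Bessel's inequality. (The deficit equals ||v − Σ <v,e_j> e_j||^2, the squared distance from v to span{e_j}.)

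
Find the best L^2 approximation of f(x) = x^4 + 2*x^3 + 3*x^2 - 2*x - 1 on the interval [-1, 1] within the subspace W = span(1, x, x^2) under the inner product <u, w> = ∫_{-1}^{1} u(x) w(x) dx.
g(x) = 27*x^2/7 - 4*x/5 - 38/35

The best approximation g ∈ W is the orthogonal projection of f onto W. Writing g = a_0 + a_1 x + a_2 x^2, the coefficients solve the normal equations G · a = b where
  G_{ij} = <φ_i, φ_j> and b_i = <f, φ_i>, with φ_0 = 1, φ_1 = x, φ_2 = x^2.
G =
  [2, 0, 2/3]
  [0, 2/3, 0]
  [2/3, 0, 2/5],
b = (2/5, -8/15, 86/105).
Solving gives a_0 = -38/35, a_1 = -4/5, a_2 = 27/7, so
  g(x) = 27*x^2/7 - 4*x/5 - 38/35.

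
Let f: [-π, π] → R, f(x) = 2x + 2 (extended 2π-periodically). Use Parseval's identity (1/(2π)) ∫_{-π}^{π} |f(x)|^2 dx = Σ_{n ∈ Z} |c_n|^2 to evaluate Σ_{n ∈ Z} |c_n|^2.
Σ |c_n|^2 = 4π^2/3 + 4

Expand and integrate term by term over [-π, π]:
  ∫ (2x)^2 dx = 4·(2π^3/3); ∫ 2·2·(2)·x dx = 0 (odd integrand); ∫ 2^2 dx = 4·2π.
So (1/(2π)) ∫_{-π}^{π} (2x + 2)^2 dx = 4π^2/3 + 4 = 4π^2/3 + 4.
Parseval ⇒ Σ |c_n|^2 = 4π^2/3 + 4.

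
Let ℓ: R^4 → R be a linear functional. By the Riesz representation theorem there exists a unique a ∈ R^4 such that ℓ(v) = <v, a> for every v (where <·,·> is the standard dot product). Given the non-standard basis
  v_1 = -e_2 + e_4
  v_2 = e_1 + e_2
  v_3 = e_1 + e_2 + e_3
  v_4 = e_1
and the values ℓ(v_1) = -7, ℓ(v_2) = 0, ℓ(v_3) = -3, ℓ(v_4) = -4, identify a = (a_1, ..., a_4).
a = (-4, 4, -3, -3)

Write a = (a_1, ..., a_4) in the standard basis. For each basis vector v_i, ℓ(v_i) = <v_i, a> is a linear equation in the a_j's. Collect the n equations into a matrix system V a = ℓ, where row i of V is v_i (expressed in the standard basis). Since V is invertible (lower-triangular with 1s on the diagonal, up to permutation), solve by back-substitution:
  V =
[[0, -1, 0, 1],
 [1, 1, 0, 0],
 [1, 1, 1, 0],
 [1, 0, 0, 0]]
  V a = (-7, 0, -3, -4)
Solving gives a = (-4, 4, -3, -3).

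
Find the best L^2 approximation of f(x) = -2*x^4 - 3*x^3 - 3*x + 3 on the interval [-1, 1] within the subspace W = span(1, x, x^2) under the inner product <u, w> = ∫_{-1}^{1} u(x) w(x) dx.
g(x) = -12*x^2/7 - 24*x/5 + 111/35

The best approximation g ∈ W is the orthogonal projection of f onto W. Writing g = a_0 + a_1 x + a_2 x^2, the coefficients solve the normal equations G · a = b where
  G_{ij} = <φ_i, φ_j> and b_i = <f, φ_i>, with φ_0 = 1, φ_1 = x, φ_2 = x^2.
G =
  [2, 0, 2/3]
  [0, 2/3, 0]
  [2/3, 0, 2/5],
b = (26/5, -16/5, 10/7).
Solving gives a_0 = 111/35, a_1 = -24/5, a_2 = -12/7, so
  g(x) = -12*x^2/7 - 24*x/5 + 111/35.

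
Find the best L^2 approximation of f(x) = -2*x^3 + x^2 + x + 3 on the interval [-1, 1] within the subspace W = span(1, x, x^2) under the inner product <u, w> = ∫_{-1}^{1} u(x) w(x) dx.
g(x) = x^2 - x/5 + 3

The best approximation g ∈ W is the orthogonal projection of f onto W. Writing g = a_0 + a_1 x + a_2 x^2, the coefficients solve the normal equations G · a = b where
  G_{ij} = <φ_i, φ_j> and b_i = <f, φ_i>, with φ_0 = 1, φ_1 = x, φ_2 = x^2.
G =
  [2, 0, 2/3]
  [0, 2/3, 0]
  [2/3, 0, 2/5],
b = (20/3, -2/15, 12/5).
Solving gives a_0 = 3, a_1 = -1/5, a_2 = 1, so
  g(x) = x^2 - x/5 + 3.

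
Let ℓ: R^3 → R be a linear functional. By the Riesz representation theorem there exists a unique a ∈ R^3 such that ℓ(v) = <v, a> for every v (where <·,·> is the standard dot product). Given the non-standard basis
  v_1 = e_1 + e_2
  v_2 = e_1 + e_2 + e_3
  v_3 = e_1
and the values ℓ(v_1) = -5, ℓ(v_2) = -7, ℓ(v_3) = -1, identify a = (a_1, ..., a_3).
a = (-1, -4, -2)

Write a = (a_1, ..., a_3) in the standard basis. For each basis vector v_i, ℓ(v_i) = <v_i, a> is a linear equation in the a_j's. Collect the n equations into a matrix system V a = ℓ, where row i of V is v_i (expressed in the standard basis). Since V is invertible (lower-triangular with 1s on the diagonal, up to permutation), solve by back-substitution:
  V =
[[1, 1, 0],
 [1, 1, 1],
 [1, 0, 0]]
  V a = (-5, -7, -1)
Solving gives a = (-1, -4, -2).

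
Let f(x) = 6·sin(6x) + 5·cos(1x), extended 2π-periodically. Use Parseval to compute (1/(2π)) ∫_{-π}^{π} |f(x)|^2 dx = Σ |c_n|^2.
Σ |c_n|^2 = 61/2

Expand |f|^2 and use orthogonality of {sin(nx), cos(mx)} on [-π, π]:
  ∫_{-π}^{π} sin(nx)^2 dx = π, ∫ cos(mx)^2 dx = π, and cross terms integrate to 0.
So ∫_{-π}^{π} f(x)^2 dx = 6^2 · π + 5^2 · π = (36 + 25)π.
Divide by 2π: (36 + 25)/2 = 61/2.
By Parseval, this equals Σ |c_n|^2.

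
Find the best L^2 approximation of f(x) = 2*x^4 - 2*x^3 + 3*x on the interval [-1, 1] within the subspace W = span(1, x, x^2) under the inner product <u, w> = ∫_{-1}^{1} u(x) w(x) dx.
g(x) = 12*x^2/7 + 9*x/5 - 6/35

The best approximation g ∈ W is the orthogonal projection of f onto W. Writing g = a_0 + a_1 x + a_2 x^2, the coefficients solve the normal equations G · a = b where
  G_{ij} = <φ_i, φ_j> and b_i = <f, φ_i>, with φ_0 = 1, φ_1 = x, φ_2 = x^2.
G =
  [2, 0, 2/3]
  [0, 2/3, 0]
  [2/3, 0, 2/5],
b = (4/5, 6/5, 4/7).
Solving gives a_0 = -6/35, a_1 = 9/5, a_2 = 12/7, so
  g(x) = 12*x^2/7 + 9*x/5 - 6/35.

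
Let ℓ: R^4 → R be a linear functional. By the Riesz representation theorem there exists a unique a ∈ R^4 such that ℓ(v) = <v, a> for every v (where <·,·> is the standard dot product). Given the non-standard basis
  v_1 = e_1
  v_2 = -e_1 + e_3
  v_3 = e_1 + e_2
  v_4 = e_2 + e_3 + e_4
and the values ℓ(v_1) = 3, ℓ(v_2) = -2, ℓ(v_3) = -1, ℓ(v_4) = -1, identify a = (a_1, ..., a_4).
a = (3, -4, 1, 2)

Write a = (a_1, ..., a_4) in the standard basis. For each basis vector v_i, ℓ(v_i) = <v_i, a> is a linear equation in the a_j's. Collect the n equations into a matrix system V a = ℓ, where row i of V is v_i (expressed in the standard basis). Since V is invertible (lower-triangular with 1s on the diagonal, up to permutation), solve by back-substitution:
  V =
[[1, 0, 0, 0],
 [-1, 0, 1, 0],
 [1, 1, 0, 0],
 [0, 1, 1, 1]]
  V a = (3, -2, -1, -1)
Solving gives a = (3, -4, 1, 2).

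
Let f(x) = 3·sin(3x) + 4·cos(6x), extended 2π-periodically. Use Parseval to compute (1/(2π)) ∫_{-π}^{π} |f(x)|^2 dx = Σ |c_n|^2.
Σ |c_n|^2 = 25/2

Expand |f|^2 and use orthogonality of {sin(nx), cos(mx)} on [-π, π]:
  ∫_{-π}^{π} sin(nx)^2 dx = π, ∫ cos(mx)^2 dx = π, and cross terms integrate to 0.
So ∫_{-π}^{π} f(x)^2 dx = 3^2 · π + 4^2 · π = (9 + 16)π.
Divide by 2π: (9 + 16)/2 = 25/2.
By Parseval, this equals Σ |c_n|^2.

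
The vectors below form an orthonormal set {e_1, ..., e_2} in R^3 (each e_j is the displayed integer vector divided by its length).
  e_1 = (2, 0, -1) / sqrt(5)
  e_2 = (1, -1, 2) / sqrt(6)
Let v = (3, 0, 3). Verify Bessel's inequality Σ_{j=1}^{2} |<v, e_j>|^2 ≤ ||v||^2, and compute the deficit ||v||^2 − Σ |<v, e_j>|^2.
Σ |<v, e_j>|^2 = 153/10; ||v||^2 = 18; deficit = 27/10

Write each e_j = u_j / sqrt(<u_j, u_j>) where u_j is the displayed integer vector. Then <v, e_j> = <v, u_j> / sqrt(<u_j, u_j>), so |<v, e_j>|^2 = <v, u_j>^2 / <u_j, u_j>.
Coefficients: <v, e_1> = 3/sqrt(5), <v, e_2> = 9/sqrt(6).
Square and sum: Σ |<v, e_j>|^2 = 153/10.
Compute ||v||^2 = v·v = 18.
Deficit = 18 − 153/10 = 27/10 ≥ 0, confirming Bessel's inequality. (The deficit equals ||v − Σ <v,e_j> e_j||^2, the squared distance from v to span{e_j}.)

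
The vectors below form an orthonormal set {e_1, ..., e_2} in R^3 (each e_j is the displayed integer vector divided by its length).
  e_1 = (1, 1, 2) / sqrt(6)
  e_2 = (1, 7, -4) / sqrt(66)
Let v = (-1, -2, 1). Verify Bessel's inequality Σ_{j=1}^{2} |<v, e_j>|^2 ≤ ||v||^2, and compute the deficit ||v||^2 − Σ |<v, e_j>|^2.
Σ |<v, e_j>|^2 = 62/11; ||v||^2 = 6; deficit = 4/11

Write each e_j = u_j / sqrt(<u_j, u_j>) where u_j is the displayed integer vector. Then <v, e_j> = <v, u_j> / sqrt(<u_j, u_j>), so |<v, e_j>|^2 = <v, u_j>^2 / <u_j, u_j>.
Coefficients: <v, e_1> = -1/sqrt(6), <v, e_2> = -19/sqrt(66).
Square and sum: Σ |<v, e_j>|^2 = 62/11.
Compute ||v||^2 = v·v = 6.
Deficit = 6 − 62/11 = 4/11 ≥ 0, confirming Bessel's inequality. (The deficit equals ||v − Σ <v,e_j> e_j||^2, the squared distance from v to span{e_j}.)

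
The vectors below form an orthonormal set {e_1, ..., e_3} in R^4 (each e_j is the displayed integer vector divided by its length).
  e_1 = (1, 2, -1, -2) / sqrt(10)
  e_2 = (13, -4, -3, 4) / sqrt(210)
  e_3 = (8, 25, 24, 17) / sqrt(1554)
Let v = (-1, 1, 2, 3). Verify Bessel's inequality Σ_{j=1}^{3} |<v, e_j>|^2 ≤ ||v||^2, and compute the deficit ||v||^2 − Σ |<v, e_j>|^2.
Σ |<v, e_j>|^2 = 523/37; ||v||^2 = 15; deficit = 32/37

Write each e_j = u_j / sqrt(<u_j, u_j>) where u_j is the displayed integer vector. Then <v, e_j> = <v, u_j> / sqrt(<u_j, u_j>), so |<v, e_j>|^2 = <v, u_j>^2 / <u_j, u_j>.
Coefficients: <v, e_1> = -7/sqrt(10), <v, e_2> = -11/sqrt(210), <v, e_3> = 116/sqrt(1554).
Square and sum: Σ |<v, e_j>|^2 = 523/37.
Compute ||v||^2 = v·v = 15.
Deficit = 15 − 523/37 = 32/37 ≥ 0, confirming Bessel's inequality. (The deficit equals ||v − Σ <v,e_j> e_j||^2, the squared distance from v to span{e_j}.)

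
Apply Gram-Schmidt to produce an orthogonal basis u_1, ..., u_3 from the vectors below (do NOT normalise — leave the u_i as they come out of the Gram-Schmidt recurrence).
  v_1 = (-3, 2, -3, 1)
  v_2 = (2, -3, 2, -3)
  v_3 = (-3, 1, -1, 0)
Orthogonal basis:
  u_1 = (-3, 2, -3, 1)
  u_2 = (-17/23, -27/23, -17/23, -48/23)
  u_3 = (-154/157, 14/157, 160/157, -10/157)

Apply the Gram-Schmidt recurrence
  u_1 = v_1
  u_i = v_i − Σ_{j<i} ((v_i · u_j) / (u_j · u_j)) · u_j.

Step by step this gives:
  u_1 = (-3, 2, -3, 1)
  u_2 = (-17/23, -27/23, -17/23, -48/23)
  u_3 = (-154/157, 14/157, 160/157, -10/157)

Orthogonality check:
  u_2 · u_1 = 0 (should be 0)
  u_3 · u_1 = 0 (should be 0)
  u_3 · u_2 = 0 (should be 0)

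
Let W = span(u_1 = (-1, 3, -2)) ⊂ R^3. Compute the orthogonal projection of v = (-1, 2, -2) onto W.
proj_W(v) = (-11/14, 33/14, -11/7)

Set up U = [u_1 | ... | u_1] ∈ R^(3×1). The projector onto W = col(U) is P = U (U^T U)^(-1) U^T.
Compute U^T U =
  [14],
and U^T v = (11).
Solve U^T U · c = U^T v for the coefficients: c = (11/14). The projection is proj_W(v) = U c.
Check: (v - proj_W(v)) · u_1 = 0  (should be 0).
Result: proj_W(v) = (-11/14, 33/14, -11/7).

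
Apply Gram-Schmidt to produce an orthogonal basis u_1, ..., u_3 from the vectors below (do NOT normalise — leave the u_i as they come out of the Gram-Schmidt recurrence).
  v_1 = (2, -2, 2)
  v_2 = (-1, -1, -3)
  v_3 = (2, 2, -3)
Orthogonal basis:
  u_1 = (2, -2, 2)
  u_2 = (0, -2, -2)
  u_3 = (3, 3/2, -3/2)

Apply the Gram-Schmidt recurrence
  u_1 = v_1
  u_i = v_i − Σ_{j<i} ((v_i · u_j) / (u_j · u_j)) · u_j.

Step by step this gives:
  u_1 = (2, -2, 2)
  u_2 = (0, -2, -2)
  u_3 = (3, 3/2, -3/2)

Orthogonality check:
  u_2 · u_1 = 0 (should be 0)
  u_3 · u_1 = 0 (should be 0)
  u_3 · u_2 = 0 (should be 0)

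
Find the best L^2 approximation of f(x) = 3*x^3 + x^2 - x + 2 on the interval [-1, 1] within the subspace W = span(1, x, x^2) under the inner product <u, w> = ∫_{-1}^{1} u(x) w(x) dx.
g(x) = x^2 + 4*x/5 + 2

The best approximation g ∈ W is the orthogonal projection of f onto W. Writing g = a_0 + a_1 x + a_2 x^2, the coefficients solve the normal equations G · a = b where
  G_{ij} = <φ_i, φ_j> and b_i = <f, φ_i>, with φ_0 = 1, φ_1 = x, φ_2 = x^2.
G =
  [2, 0, 2/3]
  [0, 2/3, 0]
  [2/3, 0, 2/5],
b = (14/3, 8/15, 26/15).
Solving gives a_0 = 2, a_1 = 4/5, a_2 = 1, so
  g(x) = x^2 + 4*x/5 + 2.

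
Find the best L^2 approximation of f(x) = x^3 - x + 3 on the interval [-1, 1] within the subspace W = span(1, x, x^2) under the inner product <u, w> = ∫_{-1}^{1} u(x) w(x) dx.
g(x) = 3 - 2*x/5

The best approximation g ∈ W is the orthogonal projection of f onto W. Writing g = a_0 + a_1 x + a_2 x^2, the coefficients solve the normal equations G · a = b where
  G_{ij} = <φ_i, φ_j> and b_i = <f, φ_i>, with φ_0 = 1, φ_1 = x, φ_2 = x^2.
G =
  [2, 0, 2/3]
  [0, 2/3, 0]
  [2/3, 0, 2/5],
b = (6, -4/15, 2).
Solving gives a_0 = 3, a_1 = -2/5, a_2 = 0, so
  g(x) = 3 - 2*x/5.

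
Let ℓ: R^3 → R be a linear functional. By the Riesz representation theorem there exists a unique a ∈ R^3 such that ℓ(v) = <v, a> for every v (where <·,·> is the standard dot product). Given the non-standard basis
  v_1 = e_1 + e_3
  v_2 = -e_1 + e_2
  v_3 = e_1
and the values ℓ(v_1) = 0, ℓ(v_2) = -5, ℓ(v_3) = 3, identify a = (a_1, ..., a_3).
a = (3, -2, -3)

Write a = (a_1, ..., a_3) in the standard basis. For each basis vector v_i, ℓ(v_i) = <v_i, a> is a linear equation in the a_j's. Collect the n equations into a matrix system V a = ℓ, where row i of V is v_i (expressed in the standard basis). Since V is invertible (lower-triangular with 1s on the diagonal, up to permutation), solve by back-substitution:
  V =
[[1, 0, 1],
 [-1, 1, 0],
 [1, 0, 0]]
  V a = (0, -5, 3)
Solving gives a = (3, -2, -3).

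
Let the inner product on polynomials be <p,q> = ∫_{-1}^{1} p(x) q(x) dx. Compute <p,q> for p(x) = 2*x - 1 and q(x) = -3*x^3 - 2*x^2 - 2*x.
<p,q> = -56/15

Expand the product: p(x)·q(x) = -6*x^4 - x^3 - 2*x^2 + 2*x.
∫_{-1}^{1} of each monomial x^k gives [2/(k+1) if k even, 0 if k odd]. Integrating term-by-term (or equivalently evaluating the antiderivative F(x) = -6*x^5/5 - x^4/4 - 2*x^3/3 + x^2 at the endpoints):
  F(1) − F(−1) = -67/60 − (157/60) = -56/15.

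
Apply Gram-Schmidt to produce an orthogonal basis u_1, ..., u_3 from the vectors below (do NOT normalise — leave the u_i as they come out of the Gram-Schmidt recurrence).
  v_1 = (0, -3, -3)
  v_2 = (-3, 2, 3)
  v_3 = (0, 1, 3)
Orthogonal basis:
  u_1 = (0, -3, -3)
  u_2 = (-3, -1/2, 1/2)
  u_3 = (6/19, -18/19, 18/19)

Apply the Gram-Schmidt recurrence
  u_1 = v_1
  u_i = v_i − Σ_{j<i} ((v_i · u_j) / (u_j · u_j)) · u_j.

Step by step this gives:
  u_1 = (0, -3, -3)
  u_2 = (-3, -1/2, 1/2)
  u_3 = (6/19, -18/19, 18/19)

Orthogonality check:
  u_2 · u_1 = 0 (should be 0)
  u_3 · u_1 = 0 (should be 0)
  u_3 · u_2 = 0 (should be 0)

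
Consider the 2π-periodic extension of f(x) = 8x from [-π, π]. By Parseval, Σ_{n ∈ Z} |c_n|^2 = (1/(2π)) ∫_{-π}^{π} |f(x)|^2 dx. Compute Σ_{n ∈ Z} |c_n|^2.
Σ |c_n|^2 = 64π^2/3

Expand and integrate term by term over [-π, π]:
  ∫ (8x)^2 dx = 64·(2π^3/3); ∫ 2·8·(0)·x dx = 0 (odd integrand); ∫ 0^2 dx = 0·2π.
So (1/(2π)) ∫_{-π}^{π} (8x)^2 dx = 64π^2/3 + 0 = 64π^2/3.
Parseval ⇒ Σ |c_n|^2 = 64π^2/3.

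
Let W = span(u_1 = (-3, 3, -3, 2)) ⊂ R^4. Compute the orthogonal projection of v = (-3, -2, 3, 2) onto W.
proj_W(v) = (6/31, -6/31, 6/31, -4/31)

Set up U = [u_1 | ... | u_1] ∈ R^(4×1). The projector onto W = col(U) is P = U (U^T U)^(-1) U^T.
Compute U^T U =
  [31],
and U^T v = (-2).
Solve U^T U · c = U^T v for the coefficients: c = (-2/31). The projection is proj_W(v) = U c.
Check: (v - proj_W(v)) · u_1 = 0  (should be 0).
Result: proj_W(v) = (6/31, -6/31, 6/31, -4/31).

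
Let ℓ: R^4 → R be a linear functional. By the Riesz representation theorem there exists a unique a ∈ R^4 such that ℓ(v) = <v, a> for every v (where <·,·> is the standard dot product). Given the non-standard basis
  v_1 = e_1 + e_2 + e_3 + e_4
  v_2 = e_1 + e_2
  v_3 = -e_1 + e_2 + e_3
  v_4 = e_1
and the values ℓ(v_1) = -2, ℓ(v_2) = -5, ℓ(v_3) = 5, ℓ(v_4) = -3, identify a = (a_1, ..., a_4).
a = (-3, -2, 4, -1)

Write a = (a_1, ..., a_4) in the standard basis. For each basis vector v_i, ℓ(v_i) = <v_i, a> is a linear equation in the a_j's. Collect the n equations into a matrix system V a = ℓ, where row i of V is v_i (expressed in the standard basis). Since V is invertible (lower-triangular with 1s on the diagonal, up to permutation), solve by back-substitution:
  V =
[[1, 1, 1, 1],
 [1, 1, 0, 0],
 [-1, 1, 1, 0],
 [1, 0, 0, 0]]
  V a = (-2, -5, 5, -3)
Solving gives a = (-3, -2, 4, -1).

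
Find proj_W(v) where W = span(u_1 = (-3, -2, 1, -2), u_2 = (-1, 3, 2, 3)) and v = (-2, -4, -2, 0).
proj_W(v) = (-366/365, -172/73, -158/365, -172/73)

Set up U = [u_1 | ... | u_2] ∈ R^(4×2). The projector onto W = col(U) is P = U (U^T U)^(-1) U^T.
Compute U^T U =
  [18, -7]
  [-7, 23],
and U^T v = (12, -14).
Solve U^T U · c = U^T v for the coefficients: c = (178/365, -168/365). The projection is proj_W(v) = U c.
Check: (v - proj_W(v)) · u_1 = 0  (should be 0).
Check: (v - proj_W(v)) · u_2 = 0  (should be 0).
Result: proj_W(v) = (-366/365, -172/73, -158/365, -172/73).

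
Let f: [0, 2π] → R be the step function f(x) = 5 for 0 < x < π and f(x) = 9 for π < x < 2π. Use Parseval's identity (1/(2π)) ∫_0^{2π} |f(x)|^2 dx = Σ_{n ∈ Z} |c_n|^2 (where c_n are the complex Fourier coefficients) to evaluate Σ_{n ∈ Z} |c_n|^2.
Σ |c_n|^2 = 53

Parseval equates the L^2 energy of f (normalised by 1/(2π)) with the ℓ^2 sum of its Fourier coefficients: (1/(2π)) ∫_0^{2π} |f|^2 = Σ |c_n|^2.
Compute the left side: (1/(2π)) [∫_0^π 5^2 dx + ∫_π^{2π} 9^2 dx] = (1/(2π)) · (25π + 81π) = (25 + 81)/2 = 53.
So Σ_{n ∈ Z} |c_n|^2 = 53.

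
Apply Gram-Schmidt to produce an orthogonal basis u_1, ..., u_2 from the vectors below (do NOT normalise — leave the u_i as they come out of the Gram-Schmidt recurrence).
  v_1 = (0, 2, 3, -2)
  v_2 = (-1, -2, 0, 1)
Orthogonal basis:
  u_1 = (0, 2, 3, -2)
  u_2 = (-1, -22/17, 18/17, 5/17)

Apply the Gram-Schmidt recurrence
  u_1 = v_1
  u_i = v_i − Σ_{j<i} ((v_i · u_j) / (u_j · u_j)) · u_j.

Step by step this gives:
  u_1 = (0, 2, 3, -2)
  u_2 = (-1, -22/17, 18/17, 5/17)

Orthogonality check:
  u_2 · u_1 = 0 (should be 0)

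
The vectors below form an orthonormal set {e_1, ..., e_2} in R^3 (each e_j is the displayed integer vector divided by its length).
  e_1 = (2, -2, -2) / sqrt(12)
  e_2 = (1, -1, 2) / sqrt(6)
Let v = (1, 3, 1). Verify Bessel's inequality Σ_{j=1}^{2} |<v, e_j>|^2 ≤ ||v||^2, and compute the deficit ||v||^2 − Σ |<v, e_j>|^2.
Σ |<v, e_j>|^2 = 3; ||v||^2 = 11; deficit = 8

Write each e_j = u_j / sqrt(<u_j, u_j>) where u_j is the displayed integer vector. Then <v, e_j> = <v, u_j> / sqrt(<u_j, u_j>), so |<v, e_j>|^2 = <v, u_j>^2 / <u_j, u_j>.
Coefficients: <v, e_1> = -6/sqrt(12), <v, e_2> = 0/sqrt(6).
Square and sum: Σ |<v, e_j>|^2 = 3.
Compute ||v||^2 = v·v = 11.
Deficit = 11 − 3 = 8 ≥ 0, confirming Bessel's inequality. (The deficit equals ||v − Σ <v,e_j> e_j||^2, the squared distance from v to span{e_j}.)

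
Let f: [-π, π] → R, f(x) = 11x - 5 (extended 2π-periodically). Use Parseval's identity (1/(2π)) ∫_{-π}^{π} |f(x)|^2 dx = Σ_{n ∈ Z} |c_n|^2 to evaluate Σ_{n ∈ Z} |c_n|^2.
Σ |c_n|^2 = 121π^2/3 + 25

Expand and integrate term by term over [-π, π]:
  ∫ (11x)^2 dx = 121·(2π^3/3); ∫ 2·11·(-5)·x dx = 0 (odd integrand); ∫ (-5)^2 dx = 25·2π.
So (1/(2π)) ∫_{-π}^{π} (11x - 5)^2 dx = 121π^2/3 + 25 = 121π^2/3 + 25.
Parseval ⇒ Σ |c_n|^2 = 121π^2/3 + 25.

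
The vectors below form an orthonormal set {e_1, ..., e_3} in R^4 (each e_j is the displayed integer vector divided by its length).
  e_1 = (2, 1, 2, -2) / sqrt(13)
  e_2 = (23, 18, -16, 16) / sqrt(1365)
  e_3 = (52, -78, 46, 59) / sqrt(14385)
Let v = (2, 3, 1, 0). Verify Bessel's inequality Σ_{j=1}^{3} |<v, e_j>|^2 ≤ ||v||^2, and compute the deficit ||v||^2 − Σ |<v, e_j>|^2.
Σ |<v, e_j>|^2 = 15*2**(65/146)*3**(188/219)*5**(27/73)*7**(21/73)/14; ||v||^2 = 14; deficit = 289/137

Write each e_j = u_j / sqrt(<u_j, u_j>) where u_j is the displayed integer vector. Then <v, e_j> = <v, u_j> / sqrt(<u_j, u_j>), so |<v, e_j>|^2 = <v, u_j>^2 / <u_j, u_j>.
Coefficients: <v, e_1> = 9/sqrt(13), <v, e_2> = 84/sqrt(1365), <v, e_3> = -84/sqrt(14385).
Square and sum: Σ |<v, e_j>|^2 = 15*2**(65/146)*3**(188/219)*5**(27/73)*7**(21/73)/14.
Compute ||v||^2 = v·v = 14.
Deficit = 14 − 15*2**(65/146)*3**(188/219)*5**(27/73)*7**(21/73)/14 = 289/137 ≥ 0, confirming Bessel's inequality. (The deficit equals ||v − Σ <v,e_j> e_j||^2, the squared distance from v to span{e_j}.)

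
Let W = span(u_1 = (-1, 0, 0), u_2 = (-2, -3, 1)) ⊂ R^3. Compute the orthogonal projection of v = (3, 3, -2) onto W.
proj_W(v) = (3, 33/10, -11/10)

Set up U = [u_1 | ... | u_2] ∈ R^(3×2). The projector onto W = col(U) is P = U (U^T U)^(-1) U^T.
Compute U^T U =
  [1, 2]
  [2, 14],
and U^T v = (-3, -17).
Solve U^T U · c = U^T v for the coefficients: c = (-4/5, -11/10). The projection is proj_W(v) = U c.
Check: (v - proj_W(v)) · u_1 = 0  (should be 0).
Check: (v - proj_W(v)) · u_2 = 0  (should be 0).
Result: proj_W(v) = (3, 33/10, -11/10).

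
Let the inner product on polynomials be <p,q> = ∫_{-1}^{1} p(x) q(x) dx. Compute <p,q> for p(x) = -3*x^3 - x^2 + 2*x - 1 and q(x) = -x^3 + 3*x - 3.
<p,q> = 296/35

Expand the product: p(x)·q(x) = 3*x^6 + x^5 - 11*x^4 + 7*x^3 + 9*x^2 - 9*x + 3.
∫_{-1}^{1} of each monomial x^k gives [2/(k+1) if k even, 0 if k odd]. Integrating term-by-term (or equivalently evaluating the antiderivative F(x) = 3*x^7/7 + x^6/6 - 11*x^5/5 + 7*x^4/4 + 3*x^3 - 9*x^2/2 + 3*x at the endpoints):
  F(1) − F(−1) = 691/420 − (-2861/420) = 296/35.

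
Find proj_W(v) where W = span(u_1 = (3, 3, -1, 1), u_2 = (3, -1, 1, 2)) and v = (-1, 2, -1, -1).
proj_W(v) = (-240/251, 484/251, -282/251, -261/251)

Set up U = [u_1 | ... | u_2] ∈ R^(4×2). The projector onto W = col(U) is P = U (U^T U)^(-1) U^T.
Compute U^T U =
  [20, 7]
  [7, 15],
and U^T v = (3, -8).
Solve U^T U · c = U^T v for the coefficients: c = (101/251, -181/251). The projection is proj_W(v) = U c.
Check: (v - proj_W(v)) · u_1 = 0  (should be 0).
Check: (v - proj_W(v)) · u_2 = 0  (should be 0).
Result: proj_W(v) = (-240/251, 484/251, -282/251, -261/251).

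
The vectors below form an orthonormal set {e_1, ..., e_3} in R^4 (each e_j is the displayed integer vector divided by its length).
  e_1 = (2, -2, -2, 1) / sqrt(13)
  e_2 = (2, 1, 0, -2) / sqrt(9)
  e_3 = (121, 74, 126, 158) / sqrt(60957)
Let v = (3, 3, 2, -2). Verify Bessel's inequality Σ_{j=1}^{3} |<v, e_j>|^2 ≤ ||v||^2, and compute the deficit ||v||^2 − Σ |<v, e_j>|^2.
Σ |<v, e_j>|^2 = 26; ||v||^2 = 26; deficit = 0

Write each e_j = u_j / sqrt(<u_j, u_j>) where u_j is the displayed integer vector. Then <v, e_j> = <v, u_j> / sqrt(<u_j, u_j>), so |<v, e_j>|^2 = <v, u_j>^2 / <u_j, u_j>.
Coefficients: <v, e_1> = -6/sqrt(13), <v, e_2> = 13/sqrt(9), <v, e_3> = 521/sqrt(60957).
Square and sum: Σ |<v, e_j>|^2 = 26.
Compute ||v||^2 = v·v = 26.
Deficit = 26 − 26 = 0 ≥ 0, confirming Bessel's inequality. (The deficit equals ||v − Σ <v,e_j> e_j||^2, the squared distance from v to span{e_j}.)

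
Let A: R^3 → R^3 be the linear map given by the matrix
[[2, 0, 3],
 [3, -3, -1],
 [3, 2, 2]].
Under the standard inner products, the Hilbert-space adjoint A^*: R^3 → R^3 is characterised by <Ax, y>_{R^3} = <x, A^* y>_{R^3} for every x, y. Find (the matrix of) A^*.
A^* = A^T =
[[2, 3, 3],
 [0, -3, 2],
 [3, -1, 2]]

For real matrices with standard dot products, the defining identity <Ax, y> = <x, A^* y> gives (Ax)^T y = x^T (A^*) y, i.e. x^T A^T y = x^T (A^*) y. Since this holds for all x, y, we must have A^* = A^T. Therefore
A^* =
[[2, 3, 3],
 [0, -3, 2],
 [3, -1, 2]].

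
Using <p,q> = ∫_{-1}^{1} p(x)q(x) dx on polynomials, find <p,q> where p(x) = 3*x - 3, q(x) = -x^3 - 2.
<p,q> = 54/5

Expand the product: p(x)·q(x) = -3*x^4 + 3*x^3 - 6*x + 6.
∫_{-1}^{1} of each monomial x^k gives [2/(k+1) if k even, 0 if k odd]. Integrating term-by-term (or equivalently evaluating the antiderivative F(x) = -3*x^5/5 + 3*x^4/4 - 3*x^2 + 6*x at the endpoints):
  F(1) − F(−1) = 63/20 − (-153/20) = 54/5.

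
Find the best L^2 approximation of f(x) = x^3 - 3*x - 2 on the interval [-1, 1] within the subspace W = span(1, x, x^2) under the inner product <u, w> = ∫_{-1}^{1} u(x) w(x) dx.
g(x) = -12*x/5 - 2

The best approximation g ∈ W is the orthogonal projection of f onto W. Writing g = a_0 + a_1 x + a_2 x^2, the coefficients solve the normal equations G · a = b where
  G_{ij} = <φ_i, φ_j> and b_i = <f, φ_i>, with φ_0 = 1, φ_1 = x, φ_2 = x^2.
G =
  [2, 0, 2/3]
  [0, 2/3, 0]
  [2/3, 0, 2/5],
b = (-4, -8/5, -4/3).
Solving gives a_0 = -2, a_1 = -12/5, a_2 = 0, so
  g(x) = -12*x/5 - 2.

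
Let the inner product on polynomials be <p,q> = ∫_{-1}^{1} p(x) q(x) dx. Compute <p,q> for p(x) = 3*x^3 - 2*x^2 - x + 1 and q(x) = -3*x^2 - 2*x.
<p,q> = -2/3

Expand the product: p(x)·q(x) = -9*x^5 + 7*x^3 - x^2 - 2*x.
∫_{-1}^{1} of each monomial x^k gives [2/(k+1) if k even, 0 if k odd]. Integrating term-by-term (or equivalently evaluating the antiderivative F(x) = -3*x^6/2 + 7*x^4/4 - x^3/3 - x^2 at the endpoints):
  F(1) − F(−1) = -13/12 − (-5/12) = -2/3.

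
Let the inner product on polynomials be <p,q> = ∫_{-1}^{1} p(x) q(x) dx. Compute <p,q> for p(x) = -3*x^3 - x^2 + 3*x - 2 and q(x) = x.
<p,q> = 4/5

Expand the product: p(x)·q(x) = -3*x^4 - x^3 + 3*x^2 - 2*x.
∫_{-1}^{1} of each monomial x^k gives [2/(k+1) if k even, 0 if k odd]. Integrating term-by-term (or equivalently evaluating the antiderivative F(x) = -3*x^5/5 - x^4/4 + x^3 - x^2 at the endpoints):
  F(1) − F(−1) = -17/20 − (-33/20) = 4/5.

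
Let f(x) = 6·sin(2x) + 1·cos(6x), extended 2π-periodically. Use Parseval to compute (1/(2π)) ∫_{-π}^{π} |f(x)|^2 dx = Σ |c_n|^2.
Σ |c_n|^2 = 37/2

Expand |f|^2 and use orthogonality of {sin(nx), cos(mx)} on [-π, π]:
  ∫_{-π}^{π} sin(nx)^2 dx = π, ∫ cos(mx)^2 dx = π, and cross terms integrate to 0.
So ∫_{-π}^{π} f(x)^2 dx = 6^2 · π + 1^2 · π = (36 + 1)π.
Divide by 2π: (36 + 1)/2 = 37/2.
By Parseval, this equals Σ |c_n|^2.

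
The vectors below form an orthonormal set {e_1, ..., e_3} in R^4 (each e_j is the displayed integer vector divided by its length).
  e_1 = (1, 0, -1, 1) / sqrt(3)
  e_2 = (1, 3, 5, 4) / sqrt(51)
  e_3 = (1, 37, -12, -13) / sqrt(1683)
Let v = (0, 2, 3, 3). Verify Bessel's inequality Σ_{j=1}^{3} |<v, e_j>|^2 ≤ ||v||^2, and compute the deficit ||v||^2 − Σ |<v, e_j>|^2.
Σ |<v, e_j>|^2 = 2114/99; ||v||^2 = 22; deficit = 64/99

Write each e_j = u_j / sqrt(<u_j, u_j>) where u_j is the displayed integer vector. Then <v, e_j> = <v, u_j> / sqrt(<u_j, u_j>), so |<v, e_j>|^2 = <v, u_j>^2 / <u_j, u_j>.
Coefficients: <v, e_1> = 0/sqrt(3), <v, e_2> = 33/sqrt(51), <v, e_3> = -1/sqrt(1683).
Square and sum: Σ |<v, e_j>|^2 = 2114/99.
Compute ||v||^2 = v·v = 22.
Deficit = 22 − 2114/99 = 64/99 ≥ 0, confirming Bessel's inequality. (The deficit equals ||v − Σ <v,e_j> e_j||^2, the squared distance from v to span{e_j}.)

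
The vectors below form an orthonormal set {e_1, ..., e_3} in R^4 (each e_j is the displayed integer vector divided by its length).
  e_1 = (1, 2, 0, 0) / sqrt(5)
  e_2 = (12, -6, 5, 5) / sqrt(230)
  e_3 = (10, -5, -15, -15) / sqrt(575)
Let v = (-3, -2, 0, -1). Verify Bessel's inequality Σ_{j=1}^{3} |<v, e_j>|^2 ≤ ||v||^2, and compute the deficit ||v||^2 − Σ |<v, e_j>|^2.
Σ |<v, e_j>|^2 = 27/2; ||v||^2 = 14; deficit = 1/2

Write each e_j = u_j / sqrt(<u_j, u_j>) where u_j is the displayed integer vector. Then <v, e_j> = <v, u_j> / sqrt(<u_j, u_j>), so |<v, e_j>|^2 = <v, u_j>^2 / <u_j, u_j>.
Coefficients: <v, e_1> = -7/sqrt(5), <v, e_2> = -29/sqrt(230), <v, e_3> = -5/sqrt(575).
Square and sum: Σ |<v, e_j>|^2 = 27/2.
Compute ||v||^2 = v·v = 14.
Deficit = 14 − 27/2 = 1/2 ≥ 0, confirming Bessel's inequality. (The deficit equals ||v − Σ <v,e_j> e_j||^2, the squared distance from v to span{e_j}.)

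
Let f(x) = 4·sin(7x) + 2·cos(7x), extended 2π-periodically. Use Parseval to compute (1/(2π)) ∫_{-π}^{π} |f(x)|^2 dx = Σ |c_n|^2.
Σ |c_n|^2 = 10

Expand |f|^2 and use orthogonality of {sin(nx), cos(mx)} on [-π, π]:
  ∫_{-π}^{π} sin(nx)^2 dx = π, ∫ cos(mx)^2 dx = π, and cross terms integrate to 0.
So ∫_{-π}^{π} f(x)^2 dx = 4^2 · π + 2^2 · π = (16 + 4)π.
Divide by 2π: (16 + 4)/2 = 10.
By Parseval, this equals Σ |c_n|^2.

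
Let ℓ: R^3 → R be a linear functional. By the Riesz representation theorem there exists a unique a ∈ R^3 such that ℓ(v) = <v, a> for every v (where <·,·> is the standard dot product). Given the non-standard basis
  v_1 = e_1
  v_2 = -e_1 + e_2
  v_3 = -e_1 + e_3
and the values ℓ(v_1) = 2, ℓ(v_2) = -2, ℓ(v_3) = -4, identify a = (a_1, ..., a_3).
a = (2, 0, -2)

Write a = (a_1, ..., a_3) in the standard basis. For each basis vector v_i, ℓ(v_i) = <v_i, a> is a linear equation in the a_j's. Collect the n equations into a matrix system V a = ℓ, where row i of V is v_i (expressed in the standard basis). Since V is invertible (lower-triangular with 1s on the diagonal, up to permutation), solve by back-substitution:
  V =
[[1, 0, 0],
 [-1, 1, 0],
 [-1, 0, 1]]
  V a = (2, -2, -4)
Solving gives a = (2, 0, -2).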